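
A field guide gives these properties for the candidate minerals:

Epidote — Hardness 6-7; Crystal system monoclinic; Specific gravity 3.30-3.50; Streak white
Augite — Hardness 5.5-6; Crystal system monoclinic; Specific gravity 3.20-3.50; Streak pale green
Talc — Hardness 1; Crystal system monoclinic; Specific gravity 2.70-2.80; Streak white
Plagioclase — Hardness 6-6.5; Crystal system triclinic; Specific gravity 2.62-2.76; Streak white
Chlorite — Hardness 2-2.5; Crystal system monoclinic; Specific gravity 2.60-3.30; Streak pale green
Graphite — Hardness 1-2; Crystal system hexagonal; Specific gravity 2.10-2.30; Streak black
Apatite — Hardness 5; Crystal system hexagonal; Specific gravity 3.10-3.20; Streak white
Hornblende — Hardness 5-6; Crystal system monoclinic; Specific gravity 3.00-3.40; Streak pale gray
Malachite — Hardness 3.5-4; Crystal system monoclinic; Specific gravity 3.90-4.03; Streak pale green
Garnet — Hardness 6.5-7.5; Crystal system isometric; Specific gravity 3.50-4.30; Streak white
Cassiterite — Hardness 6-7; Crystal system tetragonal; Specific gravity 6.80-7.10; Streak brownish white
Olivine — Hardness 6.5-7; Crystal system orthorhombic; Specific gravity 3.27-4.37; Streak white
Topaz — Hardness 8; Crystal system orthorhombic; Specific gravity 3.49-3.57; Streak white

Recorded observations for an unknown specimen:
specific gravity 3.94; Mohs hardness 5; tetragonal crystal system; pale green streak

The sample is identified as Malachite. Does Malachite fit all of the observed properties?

Specific gravity 3.94 — matches Malachite (SG 3.90-4.03).
Mohs hardness 5 — Malachite has hardness 3.5-4; which does not match.
Tetragonal crystal system — Malachite has monoclinic system; which does not match.
Pale green streak — matches Malachite (pale green streak).
2 of the observed properties are inconsistent with Malachite.

Inconsistent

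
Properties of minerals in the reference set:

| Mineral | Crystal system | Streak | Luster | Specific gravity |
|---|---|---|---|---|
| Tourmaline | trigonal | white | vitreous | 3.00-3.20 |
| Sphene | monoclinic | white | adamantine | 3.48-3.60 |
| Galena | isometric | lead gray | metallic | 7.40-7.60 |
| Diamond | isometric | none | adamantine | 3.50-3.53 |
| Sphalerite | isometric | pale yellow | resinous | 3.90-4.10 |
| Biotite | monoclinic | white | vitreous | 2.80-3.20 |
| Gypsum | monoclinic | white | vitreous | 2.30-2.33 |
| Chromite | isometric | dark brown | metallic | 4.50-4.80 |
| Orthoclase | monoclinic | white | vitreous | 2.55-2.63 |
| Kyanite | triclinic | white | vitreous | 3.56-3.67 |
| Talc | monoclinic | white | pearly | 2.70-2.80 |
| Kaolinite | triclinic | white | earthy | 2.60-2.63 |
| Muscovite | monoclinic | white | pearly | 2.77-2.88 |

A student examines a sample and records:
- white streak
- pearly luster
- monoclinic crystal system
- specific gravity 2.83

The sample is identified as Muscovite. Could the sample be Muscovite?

White streak — is consistent with Muscovite (white streak).
Pearly luster — is consistent with Muscovite (pearly luster).
Monoclinic crystal system — is consistent with Muscovite (monoclinic system).
Specific gravity 2.83 — is consistent with Muscovite (SG 2.77-2.88).
All observations are consistent with the tabulated values for Muscovite.

Consistent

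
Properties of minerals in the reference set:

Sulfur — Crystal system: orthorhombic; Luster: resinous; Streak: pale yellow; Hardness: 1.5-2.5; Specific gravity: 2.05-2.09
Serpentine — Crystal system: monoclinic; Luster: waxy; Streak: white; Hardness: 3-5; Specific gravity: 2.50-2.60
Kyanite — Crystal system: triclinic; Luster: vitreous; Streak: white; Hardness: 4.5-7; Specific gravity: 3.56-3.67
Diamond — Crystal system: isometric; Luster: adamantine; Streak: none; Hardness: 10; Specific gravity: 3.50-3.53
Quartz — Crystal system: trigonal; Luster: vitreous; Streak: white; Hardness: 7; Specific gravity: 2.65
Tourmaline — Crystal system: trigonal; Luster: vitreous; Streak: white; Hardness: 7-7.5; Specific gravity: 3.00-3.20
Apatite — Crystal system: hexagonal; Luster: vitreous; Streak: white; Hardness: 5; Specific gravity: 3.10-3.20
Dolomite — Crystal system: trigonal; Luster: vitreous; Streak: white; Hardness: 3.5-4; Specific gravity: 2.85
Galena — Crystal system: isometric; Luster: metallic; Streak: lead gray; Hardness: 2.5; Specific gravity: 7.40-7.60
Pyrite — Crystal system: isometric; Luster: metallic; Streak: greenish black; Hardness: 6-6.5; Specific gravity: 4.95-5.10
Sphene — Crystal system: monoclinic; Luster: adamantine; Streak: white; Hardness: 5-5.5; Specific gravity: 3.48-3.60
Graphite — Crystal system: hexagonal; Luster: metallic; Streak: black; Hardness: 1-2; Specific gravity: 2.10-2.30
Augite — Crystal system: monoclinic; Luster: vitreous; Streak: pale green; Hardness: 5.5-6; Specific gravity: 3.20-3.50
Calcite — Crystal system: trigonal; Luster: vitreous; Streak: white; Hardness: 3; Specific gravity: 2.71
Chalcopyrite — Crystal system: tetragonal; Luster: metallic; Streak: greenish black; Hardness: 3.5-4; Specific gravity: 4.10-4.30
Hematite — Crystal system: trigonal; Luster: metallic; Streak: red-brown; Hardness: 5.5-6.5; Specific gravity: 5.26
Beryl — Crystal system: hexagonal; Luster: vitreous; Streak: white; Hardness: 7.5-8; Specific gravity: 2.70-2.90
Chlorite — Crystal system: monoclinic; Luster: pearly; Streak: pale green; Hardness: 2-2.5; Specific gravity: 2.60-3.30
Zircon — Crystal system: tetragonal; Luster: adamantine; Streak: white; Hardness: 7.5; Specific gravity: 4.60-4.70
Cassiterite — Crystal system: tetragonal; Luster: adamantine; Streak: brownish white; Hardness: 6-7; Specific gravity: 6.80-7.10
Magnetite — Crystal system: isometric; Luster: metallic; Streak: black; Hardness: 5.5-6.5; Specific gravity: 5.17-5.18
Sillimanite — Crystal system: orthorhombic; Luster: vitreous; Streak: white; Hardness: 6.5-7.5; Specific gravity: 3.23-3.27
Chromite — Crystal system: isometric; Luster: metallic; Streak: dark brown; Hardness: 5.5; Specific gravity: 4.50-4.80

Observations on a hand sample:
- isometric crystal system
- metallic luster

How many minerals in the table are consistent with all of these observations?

Isometric crystal system — leaves Diamond, Galena, Pyrite, Magnetite, Chromite.
Metallic luster rules out Diamond.
Remaining candidates: Chromite, Galena, Magnetite, Pyrite.
That is 4 minerals.

4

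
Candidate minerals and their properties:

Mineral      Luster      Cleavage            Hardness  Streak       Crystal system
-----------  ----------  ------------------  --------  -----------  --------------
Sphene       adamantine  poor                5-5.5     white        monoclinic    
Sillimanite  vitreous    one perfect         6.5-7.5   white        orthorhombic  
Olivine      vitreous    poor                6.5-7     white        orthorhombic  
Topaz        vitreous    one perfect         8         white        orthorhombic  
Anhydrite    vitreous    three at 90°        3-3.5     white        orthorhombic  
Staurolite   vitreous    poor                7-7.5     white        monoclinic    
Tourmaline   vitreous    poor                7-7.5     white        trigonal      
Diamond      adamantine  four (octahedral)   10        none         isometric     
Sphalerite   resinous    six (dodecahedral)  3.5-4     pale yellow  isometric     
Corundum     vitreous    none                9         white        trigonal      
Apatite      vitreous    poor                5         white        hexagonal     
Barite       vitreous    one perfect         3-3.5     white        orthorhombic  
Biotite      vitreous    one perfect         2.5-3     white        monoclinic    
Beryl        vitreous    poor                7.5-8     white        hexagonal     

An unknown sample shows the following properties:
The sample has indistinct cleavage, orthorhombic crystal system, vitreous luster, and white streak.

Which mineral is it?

Indistinct cleavage — only Sphene, Olivine, Staurolite, Tourmaline, Apatite, Beryl remain.
Orthorhombic crystal system — narrows the field to Olivine.
Vitreous luster — no further eliminations.
White streak — all remaining candidates fit.
The only mineral consistent with every observation is Olivine.

Olivine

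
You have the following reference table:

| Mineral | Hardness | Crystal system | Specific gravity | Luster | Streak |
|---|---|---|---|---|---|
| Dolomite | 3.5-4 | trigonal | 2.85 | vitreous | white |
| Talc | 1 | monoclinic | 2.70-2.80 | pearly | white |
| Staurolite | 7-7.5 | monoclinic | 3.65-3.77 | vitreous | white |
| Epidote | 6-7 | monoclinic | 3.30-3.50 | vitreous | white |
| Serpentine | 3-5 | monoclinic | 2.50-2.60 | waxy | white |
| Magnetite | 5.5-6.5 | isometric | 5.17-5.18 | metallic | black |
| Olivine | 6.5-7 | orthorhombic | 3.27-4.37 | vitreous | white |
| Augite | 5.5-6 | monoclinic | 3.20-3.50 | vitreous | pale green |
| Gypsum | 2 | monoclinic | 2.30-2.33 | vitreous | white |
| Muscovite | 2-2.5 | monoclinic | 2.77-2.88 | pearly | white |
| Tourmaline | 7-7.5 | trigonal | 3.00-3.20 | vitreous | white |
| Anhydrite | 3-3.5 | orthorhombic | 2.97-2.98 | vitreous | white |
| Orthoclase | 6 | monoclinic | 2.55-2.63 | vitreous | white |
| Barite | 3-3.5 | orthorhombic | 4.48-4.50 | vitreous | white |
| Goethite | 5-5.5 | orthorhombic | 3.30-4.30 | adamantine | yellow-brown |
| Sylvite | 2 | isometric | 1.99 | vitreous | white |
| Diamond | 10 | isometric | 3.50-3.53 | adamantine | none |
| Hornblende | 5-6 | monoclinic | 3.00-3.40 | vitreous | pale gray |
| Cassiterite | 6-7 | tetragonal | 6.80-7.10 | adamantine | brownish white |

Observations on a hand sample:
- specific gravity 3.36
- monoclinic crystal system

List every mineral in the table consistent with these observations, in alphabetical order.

Specific gravity 3.36: only Epidote, Olivine, Augite, Goethite, Hornblende remain.
Monoclinic crystal system is inconsistent with Olivine, Goethite.
The minerals that satisfy all observations are Augite, Epidote, Hornblende.

Augite, Epidote, Hornblende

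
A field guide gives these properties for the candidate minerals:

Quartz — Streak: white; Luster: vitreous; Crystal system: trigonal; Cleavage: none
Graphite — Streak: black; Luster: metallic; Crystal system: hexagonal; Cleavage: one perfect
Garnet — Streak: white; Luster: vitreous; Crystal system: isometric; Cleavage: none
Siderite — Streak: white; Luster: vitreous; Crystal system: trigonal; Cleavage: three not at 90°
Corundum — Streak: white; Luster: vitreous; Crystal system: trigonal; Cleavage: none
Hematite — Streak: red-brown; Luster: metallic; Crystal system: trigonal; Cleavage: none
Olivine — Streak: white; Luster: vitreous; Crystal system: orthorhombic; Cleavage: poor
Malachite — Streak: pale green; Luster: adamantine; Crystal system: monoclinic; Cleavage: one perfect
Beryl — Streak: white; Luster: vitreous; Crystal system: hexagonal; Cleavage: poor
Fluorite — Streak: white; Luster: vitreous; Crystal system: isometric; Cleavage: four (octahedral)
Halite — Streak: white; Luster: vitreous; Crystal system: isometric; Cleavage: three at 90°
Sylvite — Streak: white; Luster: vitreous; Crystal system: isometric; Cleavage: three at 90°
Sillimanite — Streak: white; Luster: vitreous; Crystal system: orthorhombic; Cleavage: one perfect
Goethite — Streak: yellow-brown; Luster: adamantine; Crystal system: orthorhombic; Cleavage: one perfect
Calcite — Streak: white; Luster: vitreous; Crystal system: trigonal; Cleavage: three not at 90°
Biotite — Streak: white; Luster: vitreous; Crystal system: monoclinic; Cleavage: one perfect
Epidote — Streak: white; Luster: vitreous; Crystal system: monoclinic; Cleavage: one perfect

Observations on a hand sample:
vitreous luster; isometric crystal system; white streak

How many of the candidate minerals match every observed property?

Vitreous luster excludes Graphite, Hematite, Malachite, Goethite.
Isometric crystal system: leaves Garnet, Fluorite, Halite, Sylvite.
White streak: all remaining candidates fit.
Consistent with every observation: Fluorite, Garnet, Halite, Sylvite.
That is 4 minerals.

4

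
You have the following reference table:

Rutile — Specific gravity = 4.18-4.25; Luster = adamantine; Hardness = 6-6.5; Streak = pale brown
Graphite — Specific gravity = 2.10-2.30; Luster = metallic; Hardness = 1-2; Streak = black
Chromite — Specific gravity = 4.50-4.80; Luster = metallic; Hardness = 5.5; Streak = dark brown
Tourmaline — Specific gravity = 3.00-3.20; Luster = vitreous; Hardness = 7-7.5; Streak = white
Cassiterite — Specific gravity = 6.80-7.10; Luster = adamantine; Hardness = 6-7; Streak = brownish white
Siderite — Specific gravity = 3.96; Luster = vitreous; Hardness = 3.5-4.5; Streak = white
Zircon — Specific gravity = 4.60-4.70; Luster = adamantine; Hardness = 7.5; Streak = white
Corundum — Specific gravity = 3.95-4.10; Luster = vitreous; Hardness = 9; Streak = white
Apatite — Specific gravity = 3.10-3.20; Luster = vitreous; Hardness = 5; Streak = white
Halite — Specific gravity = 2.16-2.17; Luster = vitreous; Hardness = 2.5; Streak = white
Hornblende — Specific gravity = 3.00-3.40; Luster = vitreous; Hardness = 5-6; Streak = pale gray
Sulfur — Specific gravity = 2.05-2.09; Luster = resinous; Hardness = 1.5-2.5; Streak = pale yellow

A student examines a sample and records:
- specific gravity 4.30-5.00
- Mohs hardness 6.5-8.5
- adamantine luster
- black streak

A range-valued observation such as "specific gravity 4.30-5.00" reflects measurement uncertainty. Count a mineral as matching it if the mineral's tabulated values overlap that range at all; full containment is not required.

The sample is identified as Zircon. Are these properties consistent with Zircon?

Inconsistent

Specific gravity 4.30-5.00 — consistent with Zircon (SG 4.60-4.70).
Mohs hardness 6.5-8.5 — consistent with Zircon (hardness 7.5).
Adamantine luster — consistent with Zircon (adamantine luster).
Black streak — Zircon has white streak; which does not match.
The streak observation rules out Zircon.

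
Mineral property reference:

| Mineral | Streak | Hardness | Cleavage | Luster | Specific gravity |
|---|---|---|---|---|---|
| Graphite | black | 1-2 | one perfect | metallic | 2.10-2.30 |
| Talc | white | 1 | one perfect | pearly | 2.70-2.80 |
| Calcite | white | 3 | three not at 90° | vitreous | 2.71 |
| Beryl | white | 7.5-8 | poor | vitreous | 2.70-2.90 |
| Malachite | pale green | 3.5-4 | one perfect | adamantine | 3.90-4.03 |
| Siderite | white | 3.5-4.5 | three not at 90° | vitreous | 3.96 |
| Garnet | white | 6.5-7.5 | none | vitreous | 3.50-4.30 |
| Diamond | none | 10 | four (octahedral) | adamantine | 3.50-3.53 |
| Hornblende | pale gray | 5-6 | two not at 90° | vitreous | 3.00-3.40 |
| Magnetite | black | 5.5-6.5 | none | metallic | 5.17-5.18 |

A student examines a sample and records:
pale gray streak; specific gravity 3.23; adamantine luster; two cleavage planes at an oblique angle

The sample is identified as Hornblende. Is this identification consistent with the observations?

Inconsistent

Pale gray streak — fits Hornblende (pale gray streak).
Specific gravity 3.23 — fits Hornblende (SG 3.00-3.40).
Adamantine luster — Hornblende has vitreous luster; which does not match.
Two cleavage planes at an oblique angle — fits Hornblende (cleavage two not at 90°).
The luster observation rules out Hornblende.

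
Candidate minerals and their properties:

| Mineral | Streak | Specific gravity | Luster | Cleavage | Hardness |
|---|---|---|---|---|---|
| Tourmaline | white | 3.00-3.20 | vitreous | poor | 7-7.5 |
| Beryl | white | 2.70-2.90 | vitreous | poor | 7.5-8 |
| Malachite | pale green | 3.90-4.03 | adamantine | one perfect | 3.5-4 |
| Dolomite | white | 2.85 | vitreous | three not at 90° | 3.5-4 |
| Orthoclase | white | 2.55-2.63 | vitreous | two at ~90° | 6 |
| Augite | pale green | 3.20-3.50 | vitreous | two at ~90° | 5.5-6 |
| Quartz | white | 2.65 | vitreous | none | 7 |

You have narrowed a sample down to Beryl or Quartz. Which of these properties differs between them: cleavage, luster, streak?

cleavage

Cleavage: Beryl poor, Quartz none — different.
Luster: both vitreous — no difference.
Streak: both white — no difference.
Only cleavage differs between Beryl and Quartz among the listed tests.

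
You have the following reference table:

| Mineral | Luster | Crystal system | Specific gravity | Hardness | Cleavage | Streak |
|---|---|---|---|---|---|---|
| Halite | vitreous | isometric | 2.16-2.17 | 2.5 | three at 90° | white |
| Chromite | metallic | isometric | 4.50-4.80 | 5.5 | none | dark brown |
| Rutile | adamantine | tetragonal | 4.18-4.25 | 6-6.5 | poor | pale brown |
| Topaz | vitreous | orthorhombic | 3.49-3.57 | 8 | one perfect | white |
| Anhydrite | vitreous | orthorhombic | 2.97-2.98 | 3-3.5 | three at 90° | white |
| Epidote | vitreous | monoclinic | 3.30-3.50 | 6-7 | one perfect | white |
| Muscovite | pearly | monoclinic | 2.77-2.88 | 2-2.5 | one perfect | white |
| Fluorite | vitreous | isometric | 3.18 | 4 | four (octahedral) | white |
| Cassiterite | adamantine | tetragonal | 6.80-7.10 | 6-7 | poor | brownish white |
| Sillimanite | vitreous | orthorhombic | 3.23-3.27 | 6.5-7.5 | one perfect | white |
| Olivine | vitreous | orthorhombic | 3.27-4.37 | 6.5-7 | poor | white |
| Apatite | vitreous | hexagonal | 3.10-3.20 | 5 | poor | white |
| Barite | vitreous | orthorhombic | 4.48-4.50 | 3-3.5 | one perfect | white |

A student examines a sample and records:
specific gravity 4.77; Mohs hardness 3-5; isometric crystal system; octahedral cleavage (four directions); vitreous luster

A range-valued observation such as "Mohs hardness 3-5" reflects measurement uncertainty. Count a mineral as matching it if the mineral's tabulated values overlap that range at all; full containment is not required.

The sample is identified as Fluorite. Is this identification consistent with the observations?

Specific gravity 4.77 — Fluorite has SG 3.18; which does not match.
Mohs hardness 3-5 — consistent with Fluorite (hardness 4).
Isometric crystal system — consistent with Fluorite (isometric system).
Octahedral cleavage (four directions) — consistent with Fluorite (cleavage four (octahedral)).
Vitreous luster — consistent with Fluorite (vitreous luster).
The specific gravity observation rules out Fluorite.

No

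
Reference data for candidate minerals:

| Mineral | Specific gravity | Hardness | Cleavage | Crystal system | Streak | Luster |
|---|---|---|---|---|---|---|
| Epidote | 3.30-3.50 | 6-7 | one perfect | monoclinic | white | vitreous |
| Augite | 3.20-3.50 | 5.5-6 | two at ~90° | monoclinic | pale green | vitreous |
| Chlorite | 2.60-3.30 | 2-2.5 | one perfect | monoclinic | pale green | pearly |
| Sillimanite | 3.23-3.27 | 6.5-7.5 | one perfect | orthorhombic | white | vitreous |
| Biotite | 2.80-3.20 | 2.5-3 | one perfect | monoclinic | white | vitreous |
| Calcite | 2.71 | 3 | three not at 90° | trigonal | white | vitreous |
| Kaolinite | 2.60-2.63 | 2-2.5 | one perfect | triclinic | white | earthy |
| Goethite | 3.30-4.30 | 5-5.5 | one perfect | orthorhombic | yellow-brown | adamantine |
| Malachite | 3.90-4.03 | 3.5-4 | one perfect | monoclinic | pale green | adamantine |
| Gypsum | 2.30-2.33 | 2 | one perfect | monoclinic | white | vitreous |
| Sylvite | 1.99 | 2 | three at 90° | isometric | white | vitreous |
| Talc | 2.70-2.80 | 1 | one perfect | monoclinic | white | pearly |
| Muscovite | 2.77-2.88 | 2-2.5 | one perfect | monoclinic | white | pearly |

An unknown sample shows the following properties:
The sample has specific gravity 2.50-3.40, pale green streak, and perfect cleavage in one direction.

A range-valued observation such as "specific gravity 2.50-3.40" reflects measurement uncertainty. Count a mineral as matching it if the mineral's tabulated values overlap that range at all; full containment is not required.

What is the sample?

Chlorite

Specific gravity 2.50-3.40 is inconsistent with Malachite, Gypsum, Sylvite.
Pale green streak: narrows the field to Augite, Chlorite.
Perfect cleavage in one direction rules out Augite.
Only Chlorite satisfies all observations.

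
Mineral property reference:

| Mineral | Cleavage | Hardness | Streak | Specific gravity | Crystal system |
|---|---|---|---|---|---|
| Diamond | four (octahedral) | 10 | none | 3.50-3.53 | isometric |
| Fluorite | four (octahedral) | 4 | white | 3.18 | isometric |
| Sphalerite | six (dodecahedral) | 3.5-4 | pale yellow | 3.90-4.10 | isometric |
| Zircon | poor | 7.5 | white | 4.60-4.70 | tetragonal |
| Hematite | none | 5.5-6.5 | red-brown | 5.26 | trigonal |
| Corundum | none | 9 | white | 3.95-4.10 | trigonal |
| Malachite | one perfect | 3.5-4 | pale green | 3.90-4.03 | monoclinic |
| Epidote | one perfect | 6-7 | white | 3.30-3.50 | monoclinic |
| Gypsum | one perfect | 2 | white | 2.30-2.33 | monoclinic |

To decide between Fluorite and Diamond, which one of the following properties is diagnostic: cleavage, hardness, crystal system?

hardness

Cleavage: both four (octahedral) — same for both.
Hardness: Fluorite 4, Diamond 10 — different.
Crystal system: both isometric — same for both.
Hardness is the diagnostic property here.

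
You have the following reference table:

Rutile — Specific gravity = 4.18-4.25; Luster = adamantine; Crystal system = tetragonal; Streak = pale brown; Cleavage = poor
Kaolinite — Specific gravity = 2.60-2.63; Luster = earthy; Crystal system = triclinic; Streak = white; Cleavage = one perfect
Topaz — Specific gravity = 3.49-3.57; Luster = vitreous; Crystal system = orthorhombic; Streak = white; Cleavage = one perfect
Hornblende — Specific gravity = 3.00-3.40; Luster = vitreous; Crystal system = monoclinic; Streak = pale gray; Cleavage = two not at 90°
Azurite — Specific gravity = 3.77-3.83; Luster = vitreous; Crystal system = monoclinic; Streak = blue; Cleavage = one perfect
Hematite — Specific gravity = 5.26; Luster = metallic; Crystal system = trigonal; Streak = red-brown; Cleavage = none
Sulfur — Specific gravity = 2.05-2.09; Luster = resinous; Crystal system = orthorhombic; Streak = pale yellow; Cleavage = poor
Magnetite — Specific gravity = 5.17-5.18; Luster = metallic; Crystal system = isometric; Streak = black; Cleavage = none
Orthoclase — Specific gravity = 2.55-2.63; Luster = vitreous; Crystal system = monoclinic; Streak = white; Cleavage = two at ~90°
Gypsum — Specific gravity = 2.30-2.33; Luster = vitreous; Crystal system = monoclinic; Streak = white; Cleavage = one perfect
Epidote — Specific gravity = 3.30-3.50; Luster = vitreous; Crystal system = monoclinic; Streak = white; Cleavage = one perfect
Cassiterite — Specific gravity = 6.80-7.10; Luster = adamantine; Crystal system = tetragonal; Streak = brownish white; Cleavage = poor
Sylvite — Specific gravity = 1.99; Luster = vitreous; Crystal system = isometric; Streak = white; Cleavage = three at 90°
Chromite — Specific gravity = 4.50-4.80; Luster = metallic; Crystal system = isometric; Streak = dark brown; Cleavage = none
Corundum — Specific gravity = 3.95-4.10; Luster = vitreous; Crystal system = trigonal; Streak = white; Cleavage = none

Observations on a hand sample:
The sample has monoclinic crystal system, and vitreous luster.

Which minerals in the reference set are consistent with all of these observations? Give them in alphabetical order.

Azurite, Epidote, Gypsum, Hornblende, Orthoclase

Monoclinic crystal system: narrows the field to Hornblende, Azurite, Orthoclase, Gypsum, Epidote.
Vitreous luster: every remaining candidate is consistent.
The minerals that satisfy all observations are Azurite, Epidote, Gypsum, Hornblende, Orthoclase.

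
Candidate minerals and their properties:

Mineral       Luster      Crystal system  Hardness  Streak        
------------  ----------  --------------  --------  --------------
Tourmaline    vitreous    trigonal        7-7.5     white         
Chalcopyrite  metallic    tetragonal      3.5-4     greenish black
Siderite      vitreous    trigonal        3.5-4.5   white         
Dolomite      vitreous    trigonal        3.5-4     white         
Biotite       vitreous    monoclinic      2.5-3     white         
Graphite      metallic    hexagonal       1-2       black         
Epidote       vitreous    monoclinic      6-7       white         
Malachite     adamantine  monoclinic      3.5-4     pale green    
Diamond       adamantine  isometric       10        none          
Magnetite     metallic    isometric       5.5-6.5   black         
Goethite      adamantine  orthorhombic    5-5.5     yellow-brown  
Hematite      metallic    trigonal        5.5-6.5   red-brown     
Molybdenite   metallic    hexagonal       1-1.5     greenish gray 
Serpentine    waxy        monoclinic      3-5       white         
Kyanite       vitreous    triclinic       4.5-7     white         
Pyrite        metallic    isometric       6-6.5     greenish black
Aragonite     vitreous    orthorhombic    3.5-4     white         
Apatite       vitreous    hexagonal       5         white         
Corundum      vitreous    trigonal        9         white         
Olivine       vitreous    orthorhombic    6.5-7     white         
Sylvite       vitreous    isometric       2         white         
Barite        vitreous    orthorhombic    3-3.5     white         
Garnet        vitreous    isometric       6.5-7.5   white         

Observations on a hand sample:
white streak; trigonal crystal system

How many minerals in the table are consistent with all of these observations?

White streak: narrows the field to Tourmaline, Siderite, Dolomite, Biotite, Epidote, Serpentine, Kyanite, Aragonite, Apatite, Corundum, Olivine, Sylvite, Barite, Garnet.
Trigonal crystal system: Tourmaline, Siderite, Dolomite, Corundum remain.
Remaining candidates: Corundum, Dolomite, Siderite, Tourmaline.
That is 4 minerals.

4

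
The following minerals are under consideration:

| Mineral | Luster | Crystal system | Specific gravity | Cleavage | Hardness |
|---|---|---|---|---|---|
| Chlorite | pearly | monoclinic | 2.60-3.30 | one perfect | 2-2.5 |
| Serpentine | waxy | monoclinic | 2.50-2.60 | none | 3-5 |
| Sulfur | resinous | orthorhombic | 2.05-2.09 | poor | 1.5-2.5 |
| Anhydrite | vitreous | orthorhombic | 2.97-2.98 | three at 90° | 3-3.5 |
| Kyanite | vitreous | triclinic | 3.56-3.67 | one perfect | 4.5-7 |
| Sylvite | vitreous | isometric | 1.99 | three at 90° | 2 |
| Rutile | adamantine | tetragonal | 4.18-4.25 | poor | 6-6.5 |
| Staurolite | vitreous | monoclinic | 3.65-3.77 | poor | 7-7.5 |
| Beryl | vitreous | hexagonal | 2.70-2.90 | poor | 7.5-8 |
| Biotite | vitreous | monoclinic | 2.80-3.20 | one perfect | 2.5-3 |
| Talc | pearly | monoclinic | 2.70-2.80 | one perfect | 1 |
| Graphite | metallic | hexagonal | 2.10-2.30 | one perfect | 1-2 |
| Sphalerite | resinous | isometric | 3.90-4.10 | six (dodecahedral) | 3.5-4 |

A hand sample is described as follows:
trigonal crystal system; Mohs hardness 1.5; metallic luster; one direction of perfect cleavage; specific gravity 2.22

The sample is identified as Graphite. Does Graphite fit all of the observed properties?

No

Trigonal crystal system — Graphite has hexagonal system; inconsistent.
Mohs hardness 1.5 — consistent with Graphite (hardness 1-2).
Metallic luster — consistent with Graphite (metallic luster).
One direction of perfect cleavage — consistent with Graphite (cleavage one perfect).
Specific gravity 2.22 — consistent with Graphite (SG 2.10-2.30).
Graphite is excluded by the crystal system.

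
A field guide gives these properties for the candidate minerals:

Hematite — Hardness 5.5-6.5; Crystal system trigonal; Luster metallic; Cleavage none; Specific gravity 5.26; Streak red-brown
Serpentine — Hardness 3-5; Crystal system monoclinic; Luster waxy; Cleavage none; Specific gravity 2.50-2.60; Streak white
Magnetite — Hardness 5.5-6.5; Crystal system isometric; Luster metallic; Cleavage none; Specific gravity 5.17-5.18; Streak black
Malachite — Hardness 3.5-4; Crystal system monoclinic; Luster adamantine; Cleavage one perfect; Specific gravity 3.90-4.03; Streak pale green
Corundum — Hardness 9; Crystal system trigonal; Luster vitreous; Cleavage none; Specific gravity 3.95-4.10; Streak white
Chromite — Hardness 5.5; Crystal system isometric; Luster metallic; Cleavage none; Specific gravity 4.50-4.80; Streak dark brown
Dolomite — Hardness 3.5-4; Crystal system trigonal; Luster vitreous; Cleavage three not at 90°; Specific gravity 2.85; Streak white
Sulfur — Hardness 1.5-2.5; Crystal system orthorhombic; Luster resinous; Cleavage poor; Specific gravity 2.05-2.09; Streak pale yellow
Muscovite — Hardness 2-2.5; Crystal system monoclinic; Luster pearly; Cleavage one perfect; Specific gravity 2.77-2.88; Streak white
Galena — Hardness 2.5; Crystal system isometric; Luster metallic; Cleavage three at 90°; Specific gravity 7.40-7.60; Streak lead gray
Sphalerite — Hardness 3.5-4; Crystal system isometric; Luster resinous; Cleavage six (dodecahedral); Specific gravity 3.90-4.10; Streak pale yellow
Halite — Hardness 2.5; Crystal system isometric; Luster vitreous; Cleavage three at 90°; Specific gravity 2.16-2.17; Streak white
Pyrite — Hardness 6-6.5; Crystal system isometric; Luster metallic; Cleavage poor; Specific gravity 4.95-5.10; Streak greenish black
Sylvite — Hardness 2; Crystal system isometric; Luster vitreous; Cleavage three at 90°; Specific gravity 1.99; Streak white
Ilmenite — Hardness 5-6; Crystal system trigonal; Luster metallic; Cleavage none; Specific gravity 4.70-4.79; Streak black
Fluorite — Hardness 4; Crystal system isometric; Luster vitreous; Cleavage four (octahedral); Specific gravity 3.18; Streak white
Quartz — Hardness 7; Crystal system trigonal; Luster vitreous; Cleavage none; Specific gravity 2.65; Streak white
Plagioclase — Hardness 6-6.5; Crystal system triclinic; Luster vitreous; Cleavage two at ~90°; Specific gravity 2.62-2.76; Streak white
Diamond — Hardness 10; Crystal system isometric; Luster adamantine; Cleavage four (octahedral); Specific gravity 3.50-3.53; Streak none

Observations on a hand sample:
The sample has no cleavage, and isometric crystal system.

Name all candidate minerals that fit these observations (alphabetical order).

No cleavage: leaves Hematite, Serpentine, Magnetite, Corundum, Chromite, Ilmenite, Quartz.
Isometric crystal system: leaves Magnetite, Chromite.
The minerals that satisfy all observations are Chromite, Magnetite.

Chromite, Magnetite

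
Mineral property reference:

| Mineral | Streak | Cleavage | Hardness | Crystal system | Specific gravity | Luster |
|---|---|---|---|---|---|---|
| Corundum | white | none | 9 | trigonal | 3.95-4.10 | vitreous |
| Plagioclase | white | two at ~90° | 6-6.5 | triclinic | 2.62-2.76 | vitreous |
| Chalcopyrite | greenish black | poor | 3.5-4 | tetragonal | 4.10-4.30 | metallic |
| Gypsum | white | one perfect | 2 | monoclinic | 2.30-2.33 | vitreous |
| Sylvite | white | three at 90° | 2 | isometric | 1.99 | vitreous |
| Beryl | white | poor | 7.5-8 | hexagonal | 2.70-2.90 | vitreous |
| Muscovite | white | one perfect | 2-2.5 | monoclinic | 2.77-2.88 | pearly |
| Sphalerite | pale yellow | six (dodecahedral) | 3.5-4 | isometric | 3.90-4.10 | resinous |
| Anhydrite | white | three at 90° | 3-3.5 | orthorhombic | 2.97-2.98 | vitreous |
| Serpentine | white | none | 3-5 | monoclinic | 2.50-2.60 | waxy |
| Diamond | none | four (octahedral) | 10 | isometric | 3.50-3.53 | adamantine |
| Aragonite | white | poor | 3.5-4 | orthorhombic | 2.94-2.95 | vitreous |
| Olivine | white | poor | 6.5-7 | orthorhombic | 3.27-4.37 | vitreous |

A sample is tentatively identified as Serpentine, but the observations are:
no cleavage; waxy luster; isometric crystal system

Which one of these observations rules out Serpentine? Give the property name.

crystal system

No cleavage: Serpentine has cleavage none — matches.
Waxy luster: Serpentine has waxy luster — matches.
Isometric crystal system: Serpentine has monoclinic system — outside the reference range.
Only the crystal system is inconsistent.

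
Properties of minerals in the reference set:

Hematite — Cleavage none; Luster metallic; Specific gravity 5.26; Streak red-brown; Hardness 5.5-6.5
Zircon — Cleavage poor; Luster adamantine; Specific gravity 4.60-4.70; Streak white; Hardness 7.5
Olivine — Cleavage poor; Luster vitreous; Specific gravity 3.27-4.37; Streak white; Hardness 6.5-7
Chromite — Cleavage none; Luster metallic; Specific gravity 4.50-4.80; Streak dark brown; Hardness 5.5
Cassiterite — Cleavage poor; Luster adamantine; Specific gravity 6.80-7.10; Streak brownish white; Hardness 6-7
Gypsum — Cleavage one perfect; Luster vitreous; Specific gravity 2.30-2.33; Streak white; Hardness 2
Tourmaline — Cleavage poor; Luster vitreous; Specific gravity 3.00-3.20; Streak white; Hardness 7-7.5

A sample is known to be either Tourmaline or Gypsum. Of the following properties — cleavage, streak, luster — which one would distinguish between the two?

cleavage

Cleavage: Tourmaline poor, Gypsum one perfect — different.
Streak: both white — no difference.
Luster: both vitreous — no difference.
Of the listed properties, cleavage is the one that separates them.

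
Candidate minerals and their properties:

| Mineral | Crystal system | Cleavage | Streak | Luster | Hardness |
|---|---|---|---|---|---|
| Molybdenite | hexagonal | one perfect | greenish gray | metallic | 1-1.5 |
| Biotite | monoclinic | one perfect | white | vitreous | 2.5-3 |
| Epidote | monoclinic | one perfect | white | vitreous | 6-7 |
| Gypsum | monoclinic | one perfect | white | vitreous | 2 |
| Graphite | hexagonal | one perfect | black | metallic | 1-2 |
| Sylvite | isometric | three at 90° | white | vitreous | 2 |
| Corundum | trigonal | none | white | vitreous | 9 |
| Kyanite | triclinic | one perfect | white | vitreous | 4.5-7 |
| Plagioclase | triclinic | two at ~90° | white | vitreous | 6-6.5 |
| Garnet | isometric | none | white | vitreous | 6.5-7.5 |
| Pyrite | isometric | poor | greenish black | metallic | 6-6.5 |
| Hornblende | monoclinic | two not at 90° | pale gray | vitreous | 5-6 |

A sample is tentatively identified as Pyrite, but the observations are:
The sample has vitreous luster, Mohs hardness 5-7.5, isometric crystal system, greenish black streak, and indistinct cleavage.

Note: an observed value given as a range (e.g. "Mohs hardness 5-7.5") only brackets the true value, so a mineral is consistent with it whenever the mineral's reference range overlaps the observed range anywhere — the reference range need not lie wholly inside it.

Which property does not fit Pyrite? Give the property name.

luster

Vitreous luster: Pyrite has metallic luster — outside the reference range.
Mohs hardness 5-7.5: Pyrite has hardness 6-6.5 — within range.
Isometric crystal system: Pyrite has isometric system — within range.
Greenish black streak: Pyrite has greenish black streak — within range.
Indistinct cleavage: Pyrite has cleavage poor — within range.
The luster is the one property that does not fit.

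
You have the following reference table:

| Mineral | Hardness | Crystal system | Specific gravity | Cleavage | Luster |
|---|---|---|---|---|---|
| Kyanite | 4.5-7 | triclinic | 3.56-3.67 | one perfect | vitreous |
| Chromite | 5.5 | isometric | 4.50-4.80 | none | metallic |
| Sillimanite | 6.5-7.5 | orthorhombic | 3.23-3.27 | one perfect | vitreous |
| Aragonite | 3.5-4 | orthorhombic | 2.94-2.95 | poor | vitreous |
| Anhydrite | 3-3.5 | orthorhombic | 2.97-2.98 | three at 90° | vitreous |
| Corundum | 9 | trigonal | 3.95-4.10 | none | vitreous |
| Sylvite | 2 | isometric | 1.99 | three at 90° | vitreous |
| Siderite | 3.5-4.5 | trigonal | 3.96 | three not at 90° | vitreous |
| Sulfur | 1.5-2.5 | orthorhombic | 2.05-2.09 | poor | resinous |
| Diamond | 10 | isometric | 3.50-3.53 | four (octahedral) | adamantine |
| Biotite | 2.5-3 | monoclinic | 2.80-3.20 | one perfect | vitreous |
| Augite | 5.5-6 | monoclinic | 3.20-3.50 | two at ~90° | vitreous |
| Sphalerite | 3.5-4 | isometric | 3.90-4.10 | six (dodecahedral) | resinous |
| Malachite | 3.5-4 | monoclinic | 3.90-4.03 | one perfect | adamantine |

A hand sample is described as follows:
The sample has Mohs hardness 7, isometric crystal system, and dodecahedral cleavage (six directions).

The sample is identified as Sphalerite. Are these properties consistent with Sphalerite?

Mohs hardness 7 — Sphalerite has hardness 3.5-4; a mismatch.
Isometric crystal system — fits Sphalerite (isometric system).
Dodecahedral cleavage (six directions) — fits Sphalerite (cleavage six (dodecahedral)).
Sphalerite is excluded by the hardness.

No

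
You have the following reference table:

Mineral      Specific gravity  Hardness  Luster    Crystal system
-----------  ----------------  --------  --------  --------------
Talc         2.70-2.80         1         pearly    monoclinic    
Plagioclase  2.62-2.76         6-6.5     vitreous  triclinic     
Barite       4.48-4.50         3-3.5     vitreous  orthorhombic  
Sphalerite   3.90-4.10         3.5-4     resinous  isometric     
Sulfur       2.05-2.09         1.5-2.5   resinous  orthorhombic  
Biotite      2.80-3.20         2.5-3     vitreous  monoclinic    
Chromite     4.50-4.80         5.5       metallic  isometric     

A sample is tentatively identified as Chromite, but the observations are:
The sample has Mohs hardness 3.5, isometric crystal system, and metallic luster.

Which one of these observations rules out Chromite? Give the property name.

hardness

Mohs hardness 3.5: Chromite has hardness 5.5 — inconsistent.
Isometric crystal system: Chromite has isometric system — within range.
Metallic luster: Chromite has metallic luster — within range.
Only the hardness is inconsistent.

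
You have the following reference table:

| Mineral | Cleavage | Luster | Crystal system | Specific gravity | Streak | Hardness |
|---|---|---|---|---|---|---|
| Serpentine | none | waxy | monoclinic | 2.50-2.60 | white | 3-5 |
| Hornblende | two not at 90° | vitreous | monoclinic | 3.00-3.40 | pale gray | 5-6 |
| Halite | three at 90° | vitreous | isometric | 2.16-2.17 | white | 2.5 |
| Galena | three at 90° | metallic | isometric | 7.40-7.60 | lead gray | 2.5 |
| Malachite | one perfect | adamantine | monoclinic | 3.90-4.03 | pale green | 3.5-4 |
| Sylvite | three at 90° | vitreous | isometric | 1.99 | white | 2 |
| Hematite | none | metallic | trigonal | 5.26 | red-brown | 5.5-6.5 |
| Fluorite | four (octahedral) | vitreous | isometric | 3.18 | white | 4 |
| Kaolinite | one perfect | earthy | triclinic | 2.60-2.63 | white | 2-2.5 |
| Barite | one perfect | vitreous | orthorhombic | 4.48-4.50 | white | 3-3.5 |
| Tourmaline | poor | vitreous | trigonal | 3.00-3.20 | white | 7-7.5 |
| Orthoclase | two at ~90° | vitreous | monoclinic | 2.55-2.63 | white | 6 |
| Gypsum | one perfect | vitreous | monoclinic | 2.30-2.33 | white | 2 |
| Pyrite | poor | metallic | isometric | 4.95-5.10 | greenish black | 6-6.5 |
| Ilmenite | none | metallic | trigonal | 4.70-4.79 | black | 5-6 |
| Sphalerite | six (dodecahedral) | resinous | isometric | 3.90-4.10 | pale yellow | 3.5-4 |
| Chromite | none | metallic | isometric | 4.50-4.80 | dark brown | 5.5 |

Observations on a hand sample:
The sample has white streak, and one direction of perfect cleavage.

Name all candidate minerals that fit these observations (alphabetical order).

White streak: only Serpentine, Halite, Sylvite, Fluorite, Kaolinite, Barite, Tourmaline, Orthoclase, Gypsum remain.
One direction of perfect cleavage: only Kaolinite, Barite, Gypsum remain.
Remaining candidates: Barite, Gypsum, Kaolinite.

Barite, Gypsum, Kaolinite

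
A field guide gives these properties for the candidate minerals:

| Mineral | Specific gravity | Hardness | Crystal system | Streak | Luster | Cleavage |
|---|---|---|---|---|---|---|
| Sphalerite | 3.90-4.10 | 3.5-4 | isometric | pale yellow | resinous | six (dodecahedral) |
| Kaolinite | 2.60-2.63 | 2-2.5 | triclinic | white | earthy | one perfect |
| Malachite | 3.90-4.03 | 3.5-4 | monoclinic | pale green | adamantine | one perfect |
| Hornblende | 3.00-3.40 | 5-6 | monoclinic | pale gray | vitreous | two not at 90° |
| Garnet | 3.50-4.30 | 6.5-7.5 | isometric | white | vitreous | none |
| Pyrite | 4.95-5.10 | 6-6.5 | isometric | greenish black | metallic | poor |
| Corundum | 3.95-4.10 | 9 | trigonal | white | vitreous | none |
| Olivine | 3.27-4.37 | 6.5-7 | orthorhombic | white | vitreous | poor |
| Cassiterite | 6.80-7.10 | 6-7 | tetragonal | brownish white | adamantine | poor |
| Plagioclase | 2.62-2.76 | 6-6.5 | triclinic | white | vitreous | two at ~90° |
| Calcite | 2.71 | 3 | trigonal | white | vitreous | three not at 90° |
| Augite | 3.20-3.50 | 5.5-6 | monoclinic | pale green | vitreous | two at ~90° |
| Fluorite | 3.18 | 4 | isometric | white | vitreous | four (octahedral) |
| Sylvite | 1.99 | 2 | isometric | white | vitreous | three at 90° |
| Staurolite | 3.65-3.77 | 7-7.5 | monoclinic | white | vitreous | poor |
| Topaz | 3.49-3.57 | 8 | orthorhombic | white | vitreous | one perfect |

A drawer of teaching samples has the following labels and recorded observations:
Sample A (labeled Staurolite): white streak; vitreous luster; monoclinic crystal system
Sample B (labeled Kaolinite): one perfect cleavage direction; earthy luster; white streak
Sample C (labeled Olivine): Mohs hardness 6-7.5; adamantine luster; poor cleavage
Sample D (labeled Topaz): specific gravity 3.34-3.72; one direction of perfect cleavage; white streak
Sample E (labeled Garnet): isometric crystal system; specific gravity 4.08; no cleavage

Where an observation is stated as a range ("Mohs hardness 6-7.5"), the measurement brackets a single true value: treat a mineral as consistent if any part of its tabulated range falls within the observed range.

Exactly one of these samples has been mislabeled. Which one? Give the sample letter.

Sample A: observations are consistent with Staurolite.
Sample B: observations are consistent with Kaolinite.
Sample C: Olivine has vitreous luster, but the record shows adamantine luster — this label is wrong.
Sample D: observations are consistent with Topaz.
Sample E: observations are consistent with Garnet.
The mislabeled specimen is C.

C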